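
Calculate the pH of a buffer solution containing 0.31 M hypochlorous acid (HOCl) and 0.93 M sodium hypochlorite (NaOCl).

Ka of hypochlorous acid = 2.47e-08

pKa = -log(2.47e-08) = 7.61. pH = pKa + log([A⁻]/[HA]) = 7.61 + log(0.93/0.31)

pH = 8.08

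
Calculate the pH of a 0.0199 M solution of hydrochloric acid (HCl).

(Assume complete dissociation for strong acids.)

[H⁺] = 0.0199 M for strong acid. pH = -log[H⁺] = -log(0.0199)

pH = 1.70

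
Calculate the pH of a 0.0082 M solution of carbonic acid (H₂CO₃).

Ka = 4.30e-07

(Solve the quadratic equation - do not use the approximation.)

x² + Ka×x - Ka×C = 0. Using quadratic formula: [H⁺] = 5.9166e-05

pH = 4.23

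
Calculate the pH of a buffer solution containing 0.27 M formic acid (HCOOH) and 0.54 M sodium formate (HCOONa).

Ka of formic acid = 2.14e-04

pKa = -log(2.14e-04) = 3.67. pH = pKa + log([A⁻]/[HA]) = 3.67 + log(0.54/0.27)

pH = 3.97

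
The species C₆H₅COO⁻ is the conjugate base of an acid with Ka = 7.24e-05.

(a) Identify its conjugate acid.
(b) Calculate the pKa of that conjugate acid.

(a) The conjugate acid is formed by adding one H⁺ to C₆H₅COO⁻, giving C₆H₅COOH. (b) pKa = -log(Ka) = -log(7.24e-05) = 4.14.

Conjugate acid: C₆H₅COOH; pK_a = 4.14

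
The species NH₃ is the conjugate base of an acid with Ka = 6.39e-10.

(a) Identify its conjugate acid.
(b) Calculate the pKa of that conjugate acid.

(a) The conjugate acid is formed by adding one H⁺ to NH₃, giving NH₄⁺. (b) pKa = -log(Ka) = -log(6.39e-10) = 9.19.

Conjugate acid: NH₄⁺; pK_a = 9.19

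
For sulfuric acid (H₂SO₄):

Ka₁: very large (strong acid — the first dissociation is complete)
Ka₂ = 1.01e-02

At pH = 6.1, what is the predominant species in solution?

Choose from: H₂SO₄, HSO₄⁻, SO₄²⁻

The first dissociation is complete, so H₂SO₄ itself is never the predominant species in water; pKa₂ = -log(1.01e-02) = 2.00. For a polyprotic acid the predominant species crosses at each pKa: below pKa_n the protonated form dominates, above it the deprotonated form does. At pH = 6.1, the predominant species is SO₄²⁻.

SO₄²⁻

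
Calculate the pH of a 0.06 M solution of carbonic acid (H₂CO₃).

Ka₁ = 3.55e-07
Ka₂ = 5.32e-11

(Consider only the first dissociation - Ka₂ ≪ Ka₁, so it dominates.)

First dissociation dominates. From Ka₁ = [H⁺][HA⁻]/[H₂A], x² + Ka₁·x − Ka₁·C = 0 with C = 0.06 M and Ka₁ = 3.55e-07. Solving: [H⁺] = (−Ka₁ + √(Ka₁² + 4·Ka₁·C)) / 2 = 1.4577e-04 M. pH = -log(1.4577e-04) = 3.84.

pH = 3.84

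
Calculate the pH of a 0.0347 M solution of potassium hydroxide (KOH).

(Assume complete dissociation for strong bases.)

[OH⁻] = 0.0347 M for strong base. pOH = -log[OH⁻] = 1.46, pH = 14 - pOH

pH = 12.54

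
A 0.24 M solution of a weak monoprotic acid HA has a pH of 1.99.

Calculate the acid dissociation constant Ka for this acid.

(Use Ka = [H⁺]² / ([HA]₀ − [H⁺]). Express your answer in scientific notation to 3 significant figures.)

[H⁺] = 10^(−pH) = 10^(−1.99) = 1.023e-02 M. For HA ⇌ H⁺ + A⁻, Ka = [H⁺][A⁻]/[HA] = [H⁺]² / ([HA]₀ − [H⁺]) = (1.023e-02)² / (0.24 − 1.023e-02) = 4.56e-04.

K_a = 4.56e-04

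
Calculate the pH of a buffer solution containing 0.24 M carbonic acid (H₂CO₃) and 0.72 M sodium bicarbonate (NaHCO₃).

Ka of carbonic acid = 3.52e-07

pKa = -log(3.52e-07) = 6.45. pH = pKa + log([A⁻]/[HA]) = 6.45 + log(0.72/0.24)

pH = 6.93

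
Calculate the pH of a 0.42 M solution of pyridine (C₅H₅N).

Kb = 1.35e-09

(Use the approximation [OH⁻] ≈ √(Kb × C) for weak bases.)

[OH⁻] = √(Kb × C) = √(1.35e-09 × 0.42) = 2.3812e-05. pOH = 4.62, pH = 14 - pOH

pH = 9.38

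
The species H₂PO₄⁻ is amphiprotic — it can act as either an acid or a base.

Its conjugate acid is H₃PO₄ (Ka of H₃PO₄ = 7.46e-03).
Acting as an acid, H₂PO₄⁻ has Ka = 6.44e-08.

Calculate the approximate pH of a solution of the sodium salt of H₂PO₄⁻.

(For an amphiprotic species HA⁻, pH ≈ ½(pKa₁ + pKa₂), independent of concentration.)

pKa₁ = -log(7.46e-03) = 2.13; pKa₂ = -log(6.44e-08) = 7.19. For an amphiprotic species, pH ≈ ½(pKa₁ + pKa₂) = ½(2.13 + 7.19) = 4.66.

pH = 4.66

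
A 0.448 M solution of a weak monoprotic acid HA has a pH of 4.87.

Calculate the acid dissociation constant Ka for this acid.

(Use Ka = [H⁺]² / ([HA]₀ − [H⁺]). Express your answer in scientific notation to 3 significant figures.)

[H⁺] = 10^(−pH) = 10^(−4.87) = 1.349e-05 M. For HA ⇌ H⁺ + A⁻, Ka = [H⁺][A⁻]/[HA] = [H⁺]² / ([HA]₀ − [H⁺]) = (1.349e-05)² / (0.448 − 1.349e-05) = 4.06e-10.

K_a = 4.06e-10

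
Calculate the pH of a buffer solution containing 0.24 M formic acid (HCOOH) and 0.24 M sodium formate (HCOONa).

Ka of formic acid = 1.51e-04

pKa = -log(1.51e-04) = 3.82. pH = pKa + log([A⁻]/[HA]) = 3.82 + log(0.24/0.24)

pH = 3.82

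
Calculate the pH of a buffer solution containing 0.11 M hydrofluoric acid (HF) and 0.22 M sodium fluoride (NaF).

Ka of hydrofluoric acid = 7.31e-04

pKa = -log(7.31e-04) = 3.14. pH = pKa + log([A⁻]/[HA]) = 3.14 + log(0.22/0.11)

pH = 3.44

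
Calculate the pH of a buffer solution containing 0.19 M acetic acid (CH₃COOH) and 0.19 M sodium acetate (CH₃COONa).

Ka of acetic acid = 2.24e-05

pKa = -log(2.24e-05) = 4.65. pH = pKa + log([A⁻]/[HA]) = 4.65 + log(0.19/0.19)

pH = 4.65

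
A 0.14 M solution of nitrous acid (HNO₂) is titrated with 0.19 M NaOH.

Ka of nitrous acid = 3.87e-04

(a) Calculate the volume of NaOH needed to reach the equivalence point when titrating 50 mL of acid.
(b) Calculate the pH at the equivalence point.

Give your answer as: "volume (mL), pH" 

moles acid = 0.14 × 50/1000 = 0.007 mol; V_base = moles/0.19 × 1000 = 36.8 mL. At equivalence only the conjugate base is present: [A⁻] = 0.007/0.087 = 8.0606e-02 M. Kb = Kw/Ka = 2.58e-11; [OH⁻] = √(Kb × [A⁻]) = 1.4432e-06; pOH = 5.84; pH = 14 - pOH = 8.16.

V = 36.8 mL, pH = 8.16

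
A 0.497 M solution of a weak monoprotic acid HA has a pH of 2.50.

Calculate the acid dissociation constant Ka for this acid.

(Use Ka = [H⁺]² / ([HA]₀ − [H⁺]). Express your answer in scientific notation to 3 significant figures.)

[H⁺] = 10^(−pH) = 10^(−2.50) = 3.162e-03 M. For HA ⇌ H⁺ + A⁻, Ka = [H⁺][A⁻]/[HA] = [H⁺]² / ([HA]₀ − [H⁺]) = (3.162e-03)² / (0.497 − 3.162e-03) = 2.02e-05.

K_a = 2.02e-05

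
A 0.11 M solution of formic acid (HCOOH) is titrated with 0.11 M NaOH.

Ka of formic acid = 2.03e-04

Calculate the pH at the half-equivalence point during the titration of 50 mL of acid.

At half-equivalence [HA] = [A⁻], so Henderson-Hasselbalch gives pH = pKa = -log(2.03e-04) = 3.69.

pH = pKa = 3.69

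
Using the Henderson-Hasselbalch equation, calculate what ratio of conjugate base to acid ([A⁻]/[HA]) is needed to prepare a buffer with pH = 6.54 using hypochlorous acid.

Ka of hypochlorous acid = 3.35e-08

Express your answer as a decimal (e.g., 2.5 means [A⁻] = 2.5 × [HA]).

pKa = -log(3.35e-08) = 7.4750. pH = pKa + log([A⁻]/[HA]), so log([A⁻]/[HA]) = pH − pKa = 6.54 − 7.4750 = -0.9350. [A⁻]/[HA] = 10^(-0.9350) = 0.116

[A⁻]/[HA] = 0.116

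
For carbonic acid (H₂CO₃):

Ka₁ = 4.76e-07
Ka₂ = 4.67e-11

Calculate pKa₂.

pKa₂ = -log(Ka₂) = -log(4.67e-11) = 10.33.

pK_{a2} = 10.33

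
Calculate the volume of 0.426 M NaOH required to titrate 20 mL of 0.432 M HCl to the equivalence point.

At equivalence: moles acid = moles base. moles HCl = 0.432 × 20/1000 = 0.00864 mol. V_base = moles / 0.426 × 1000 = 20.3 mL.

V_{base} = 20.3 mL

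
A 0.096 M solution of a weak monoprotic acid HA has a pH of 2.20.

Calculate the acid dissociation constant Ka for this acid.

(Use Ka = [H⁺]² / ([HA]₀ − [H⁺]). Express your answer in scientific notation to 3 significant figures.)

[H⁺] = 10^(−pH) = 10^(−2.20) = 6.310e-03 M. For HA ⇌ H⁺ + A⁻, Ka = [H⁺][A⁻]/[HA] = [H⁺]² / ([HA]₀ − [H⁺]) = (6.310e-03)² / (0.096 − 6.310e-03) = 4.44e-04.

K_a = 4.44e-04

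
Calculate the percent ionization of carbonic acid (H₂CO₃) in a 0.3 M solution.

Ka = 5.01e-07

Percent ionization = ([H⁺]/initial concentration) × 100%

Using Ka equilibrium: x² + Ka×x - Ka×C = 0. Solving: [H⁺] = 3.8744e-04. Percent = (3.8744e-04/0.3) × 100

Percent ionization = 0.129%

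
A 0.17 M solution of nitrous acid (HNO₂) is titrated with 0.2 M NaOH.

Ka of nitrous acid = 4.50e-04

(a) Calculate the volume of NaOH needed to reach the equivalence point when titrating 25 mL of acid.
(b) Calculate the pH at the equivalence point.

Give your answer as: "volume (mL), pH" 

moles acid = 0.17 × 25/1000 = 0.00425 mol; V_base = moles/0.2 × 1000 = 21.2 mL. At equivalence only the conjugate base is present: [A⁻] = 0.00425/0.046 = 9.1892e-02 M. Kb = Kw/Ka = 2.22e-11; [OH⁻] = √(Kb × [A⁻]) = 1.4290e-06; pOH = 5.84; pH = 14 - pOH = 8.16.

V = 21.2 mL, pH = 8.16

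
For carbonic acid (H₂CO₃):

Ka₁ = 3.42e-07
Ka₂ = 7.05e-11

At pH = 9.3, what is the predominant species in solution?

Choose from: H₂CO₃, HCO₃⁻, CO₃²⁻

pKa₁ = 6.47, pKa₂ = 10.15. For a polyprotic acid the predominant species crosses at each pKa: below pKa_n the protonated form dominates, above it the deprotonated form does. At pH = 9.3, the predominant species is HCO₃⁻.

HCO₃⁻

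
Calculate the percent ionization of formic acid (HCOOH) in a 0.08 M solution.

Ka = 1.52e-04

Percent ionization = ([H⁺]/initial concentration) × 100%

Using Ka equilibrium: x² + Ka×x - Ka×C = 0. Solving: [H⁺] = 3.4119e-03. Percent = (3.4119e-03/0.08) × 100

Percent ionization = 4.26%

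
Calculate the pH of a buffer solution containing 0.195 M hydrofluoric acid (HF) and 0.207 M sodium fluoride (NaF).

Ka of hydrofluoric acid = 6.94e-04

pKa = -log(6.94e-04) = 3.16. pH = pKa + log([A⁻]/[HA]) = 3.16 + log(0.207/0.195)

pH = 3.18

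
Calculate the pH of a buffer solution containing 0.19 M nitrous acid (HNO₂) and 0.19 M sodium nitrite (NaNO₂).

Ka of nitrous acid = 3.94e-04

pKa = -log(3.94e-04) = 3.40. pH = pKa + log([A⁻]/[HA]) = 3.40 + log(0.19/0.19)

pH = 3.40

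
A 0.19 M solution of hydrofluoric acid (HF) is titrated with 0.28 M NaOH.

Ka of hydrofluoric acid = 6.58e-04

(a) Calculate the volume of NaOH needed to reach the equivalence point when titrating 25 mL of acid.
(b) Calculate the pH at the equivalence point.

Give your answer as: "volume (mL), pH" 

moles acid = 0.19 × 25/1000 = 0.00475 mol; V_base = moles/0.28 × 1000 = 17.0 mL. At equivalence only the conjugate base is present: [A⁻] = 0.00475/0.042 = 1.1319e-01 M. Kb = Kw/Ka = 1.52e-11; [OH⁻] = √(Kb × [A⁻]) = 1.3116e-06; pOH = 5.88; pH = 14 - pOH = 8.12.

V = 17.0 mL, pH = 8.12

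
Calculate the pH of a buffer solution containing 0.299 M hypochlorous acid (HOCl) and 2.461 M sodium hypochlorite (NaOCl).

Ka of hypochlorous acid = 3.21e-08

pKa = -log(3.21e-08) = 7.49. pH = pKa + log([A⁻]/[HA]) = 7.49 + log(2.461/0.299)

pH = 8.41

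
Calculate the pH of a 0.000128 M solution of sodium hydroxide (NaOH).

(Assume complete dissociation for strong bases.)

[OH⁻] = 0.000128 M for strong base. pOH = -log[OH⁻] = 3.89, pH = 14 - pOH

pH = 10.11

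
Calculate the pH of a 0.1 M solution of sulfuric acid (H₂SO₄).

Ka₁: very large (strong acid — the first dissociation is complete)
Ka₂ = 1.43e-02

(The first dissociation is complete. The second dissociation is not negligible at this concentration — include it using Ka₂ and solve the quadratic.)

First dissociation is complete: [H⁺]₀ = [HSO₄⁻]₀ = C = 0.1 M. Second dissociation HSO₄⁻ ⇌ H⁺ + SO₄²⁻: let x = [SO₄²⁻]. Ka₂ = (C + x)·x / (C − x) = 1.43e-02 → x² + (C + Ka₂)·x − Ka₂·C = 0 → x² + 0.11430·x − 1.430e-03 = 0. x = (−0.11430 + √(0.11430² + 4 × 1.430e-03)) / 2 = 1.1378e-02 M. [H⁺] = C + x = 0.1 + 1.1378e-02 = 1.1138e-01 M. pH = -log(1.1138e-01) = 0.95.

pH = 0.95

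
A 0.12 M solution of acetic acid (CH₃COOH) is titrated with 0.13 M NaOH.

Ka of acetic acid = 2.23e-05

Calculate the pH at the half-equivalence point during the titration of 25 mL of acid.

At half-equivalence [HA] = [A⁻], so Henderson-Hasselbalch gives pH = pKa = -log(2.23e-05) = 4.65.

pH = pKa = 4.65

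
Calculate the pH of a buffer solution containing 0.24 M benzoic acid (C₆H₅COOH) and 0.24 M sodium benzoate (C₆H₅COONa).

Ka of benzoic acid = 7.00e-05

pKa = -log(7.00e-05) = 4.15. pH = pKa + log([A⁻]/[HA]) = 4.15 + log(0.24/0.24)

pH = 4.15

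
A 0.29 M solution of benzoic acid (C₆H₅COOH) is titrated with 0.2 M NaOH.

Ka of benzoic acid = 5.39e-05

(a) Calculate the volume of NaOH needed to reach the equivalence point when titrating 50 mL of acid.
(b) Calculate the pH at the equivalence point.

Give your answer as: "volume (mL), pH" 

moles acid = 0.29 × 50/1000 = 0.0145 mol; V_base = moles/0.2 × 1000 = 72.5 mL. At equivalence only the conjugate base is present: [A⁻] = 0.0145/0.122 = 1.1837e-01 M. Kb = Kw/Ka = 1.86e-10; [OH⁻] = √(Kb × [A⁻]) = 4.6862e-06; pOH = 5.33; pH = 14 - pOH = 8.67.

V = 72.5 mL, pH = 8.67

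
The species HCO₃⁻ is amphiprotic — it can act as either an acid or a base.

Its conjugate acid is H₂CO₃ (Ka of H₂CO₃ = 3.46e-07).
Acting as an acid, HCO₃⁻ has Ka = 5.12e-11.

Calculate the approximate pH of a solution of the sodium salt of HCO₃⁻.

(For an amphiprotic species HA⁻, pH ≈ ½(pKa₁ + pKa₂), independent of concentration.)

pKa₁ = -log(3.46e-07) = 6.46; pKa₂ = -log(5.12e-11) = 10.29. For an amphiprotic species, pH ≈ ½(pKa₁ + pKa₂) = ½(6.46 + 10.29) = 8.38.

pH = 8.38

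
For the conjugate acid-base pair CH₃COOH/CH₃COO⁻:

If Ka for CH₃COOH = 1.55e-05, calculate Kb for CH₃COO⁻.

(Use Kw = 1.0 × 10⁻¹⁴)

For a conjugate pair Ka × Kb = Kw, so Kb = Kw/Ka = 1.0 × 10⁻¹⁴ / 1.55e-05 = 6.45e-10.

K_b = 6.45e-10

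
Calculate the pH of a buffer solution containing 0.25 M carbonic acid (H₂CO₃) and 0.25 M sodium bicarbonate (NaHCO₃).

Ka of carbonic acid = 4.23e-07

pKa = -log(4.23e-07) = 6.37. pH = pKa + log([A⁻]/[HA]) = 6.37 + log(0.25/0.25)

pH = 6.37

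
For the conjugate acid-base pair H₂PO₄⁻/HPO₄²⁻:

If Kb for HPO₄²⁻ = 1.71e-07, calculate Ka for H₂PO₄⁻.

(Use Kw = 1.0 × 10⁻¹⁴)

For a conjugate pair Ka × Kb = Kw, so Ka = Kw/Kb = 1.0 × 10⁻¹⁴ / 1.71e-07 = 5.85e-08.

K_a = 5.85e-08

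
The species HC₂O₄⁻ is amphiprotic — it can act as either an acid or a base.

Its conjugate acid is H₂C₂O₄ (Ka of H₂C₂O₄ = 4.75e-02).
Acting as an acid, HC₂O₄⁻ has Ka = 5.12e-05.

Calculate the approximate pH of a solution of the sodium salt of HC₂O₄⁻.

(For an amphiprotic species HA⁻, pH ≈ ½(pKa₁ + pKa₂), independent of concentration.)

pKa₁ = -log(4.75e-02) = 1.32; pKa₂ = -log(5.12e-05) = 4.29. For an amphiprotic species, pH ≈ ½(pKa₁ + pKa₂) = ½(1.32 + 4.29) = 2.81.

pH = 2.81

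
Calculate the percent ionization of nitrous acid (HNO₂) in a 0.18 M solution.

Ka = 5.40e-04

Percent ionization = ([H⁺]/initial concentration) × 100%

Using Ka equilibrium: x² + Ka×x - Ka×C = 0. Solving: [H⁺] = 9.5927e-03. Percent = (9.5927e-03/0.18) × 100

Percent ionization = 5.33%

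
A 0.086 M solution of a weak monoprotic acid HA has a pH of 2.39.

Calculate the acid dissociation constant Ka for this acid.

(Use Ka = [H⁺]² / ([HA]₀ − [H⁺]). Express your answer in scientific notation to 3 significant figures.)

[H⁺] = 10^(−pH) = 10^(−2.39) = 4.074e-03 M. For HA ⇌ H⁺ + A⁻, Ka = [H⁺][A⁻]/[HA] = [H⁺]² / ([HA]₀ − [H⁺]) = (4.074e-03)² / (0.086 − 4.074e-03) = 2.03e-04.

K_a = 2.03e-04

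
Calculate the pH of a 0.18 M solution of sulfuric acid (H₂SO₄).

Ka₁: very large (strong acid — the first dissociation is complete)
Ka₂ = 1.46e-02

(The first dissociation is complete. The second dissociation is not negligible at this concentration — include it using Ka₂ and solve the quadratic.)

First dissociation is complete: [H⁺]₀ = [HSO₄⁻]₀ = C = 0.18 M. Second dissociation HSO₄⁻ ⇌ H⁺ + SO₄²⁻: let x = [SO₄²⁻]. Ka₂ = (C + x)·x / (C − x) = 1.46e-02 → x² + (C + Ka₂)·x − Ka₂·C = 0 → x² + 0.19460·x − 2.628e-03 = 0. x = (−0.19460 + √(0.19460² + 4 × 2.628e-03)) / 2 = 1.2679e-02 M. [H⁺] = C + x = 0.18 + 1.2679e-02 = 1.9268e-01 M. pH = -log(1.9268e-01) = 0.72.

pH = 0.72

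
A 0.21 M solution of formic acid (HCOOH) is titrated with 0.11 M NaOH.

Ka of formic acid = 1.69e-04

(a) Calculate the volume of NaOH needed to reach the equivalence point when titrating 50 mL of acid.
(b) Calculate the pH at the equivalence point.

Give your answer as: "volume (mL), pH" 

moles acid = 0.21 × 50/1000 = 0.0105 mol; V_base = moles/0.11 × 1000 = 95.5 mL. At equivalence only the conjugate base is present: [A⁻] = 0.0105/0.145 = 7.2188e-02 M. Kb = Kw/Ka = 5.92e-11; [OH⁻] = √(Kb × [A⁻]) = 2.0667e-06; pOH = 5.68; pH = 14 - pOH = 8.32.

V = 95.5 mL, pH = 8.32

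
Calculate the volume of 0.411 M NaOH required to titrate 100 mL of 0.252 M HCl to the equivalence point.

At equivalence: moles acid = moles base. moles HCl = 0.252 × 100/1000 = 0.0252 mol. V_base = moles / 0.411 × 1000 = 61.3 mL.

V_{base} = 61.3 mL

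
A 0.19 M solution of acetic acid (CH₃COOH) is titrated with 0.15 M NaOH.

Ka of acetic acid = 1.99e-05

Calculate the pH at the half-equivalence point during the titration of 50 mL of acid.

At half-equivalence [HA] = [A⁻], so Henderson-Hasselbalch gives pH = pKa = -log(1.99e-05) = 4.70.

pH = pKa = 4.70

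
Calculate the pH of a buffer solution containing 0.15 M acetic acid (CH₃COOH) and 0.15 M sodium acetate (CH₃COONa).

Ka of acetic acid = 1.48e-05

pKa = -log(1.48e-05) = 4.83. pH = pKa + log([A⁻]/[HA]) = 4.83 + log(0.15/0.15)

pH = 4.83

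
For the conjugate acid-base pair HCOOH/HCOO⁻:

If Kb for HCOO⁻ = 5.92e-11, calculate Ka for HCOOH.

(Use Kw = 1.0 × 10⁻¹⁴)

For a conjugate pair Ka × Kb = Kw, so Ka = Kw/Kb = 1.0 × 10⁻¹⁴ / 5.92e-11 = 1.69e-04.

K_a = 1.69e-04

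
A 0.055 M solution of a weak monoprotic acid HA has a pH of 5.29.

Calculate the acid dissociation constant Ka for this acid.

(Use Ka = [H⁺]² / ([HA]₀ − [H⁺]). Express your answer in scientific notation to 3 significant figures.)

[H⁺] = 10^(−pH) = 10^(−5.29) = 5.129e-06 M. For HA ⇌ H⁺ + A⁻, Ka = [H⁺][A⁻]/[HA] = [H⁺]² / ([HA]₀ − [H⁺]) = (5.129e-06)² / (0.055 − 5.129e-06) = 4.78e-10.

K_a = 4.78e-10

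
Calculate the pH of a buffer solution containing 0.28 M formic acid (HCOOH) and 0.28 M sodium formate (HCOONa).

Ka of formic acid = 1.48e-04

pKa = -log(1.48e-04) = 3.83. pH = pKa + log([A⁻]/[HA]) = 3.83 + log(0.28/0.28)

pH = 3.83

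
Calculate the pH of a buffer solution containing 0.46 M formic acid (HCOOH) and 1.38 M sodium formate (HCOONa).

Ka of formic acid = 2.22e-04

pKa = -log(2.22e-04) = 3.65. pH = pKa + log([A⁻]/[HA]) = 3.65 + log(1.38/0.46)

pH = 4.13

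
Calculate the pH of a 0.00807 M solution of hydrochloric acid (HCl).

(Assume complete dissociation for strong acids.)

[H⁺] = 0.00807 M for strong acid. pH = -log[H⁺] = -log(0.00807)

pH = 2.09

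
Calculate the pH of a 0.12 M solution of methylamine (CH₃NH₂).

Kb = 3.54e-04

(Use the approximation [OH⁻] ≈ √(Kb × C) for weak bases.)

[OH⁻] = √(Kb × C) = √(3.54e-04 × 0.12) = 6.5177e-03. pOH = 2.19, pH = 14 - pOH

pH = 11.81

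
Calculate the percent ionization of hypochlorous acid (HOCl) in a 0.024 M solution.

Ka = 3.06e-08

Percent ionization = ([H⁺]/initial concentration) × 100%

Using Ka equilibrium: x² + Ka×x - Ka×C = 0. Solving: [H⁺] = 2.7085e-05. Percent = (2.7085e-05/0.024) × 100

Percent ionization = 0.113%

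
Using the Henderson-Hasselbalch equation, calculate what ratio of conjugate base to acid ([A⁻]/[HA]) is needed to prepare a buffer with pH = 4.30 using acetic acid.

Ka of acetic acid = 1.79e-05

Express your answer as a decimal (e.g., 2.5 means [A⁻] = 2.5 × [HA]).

pKa = -log(1.79e-05) = 4.7471. pH = pKa + log([A⁻]/[HA]), so log([A⁻]/[HA]) = pH − pKa = 4.30 − 4.7471 = -0.4471. [A⁻]/[HA] = 10^(-0.4471) = 0.357

[A⁻]/[HA] = 0.357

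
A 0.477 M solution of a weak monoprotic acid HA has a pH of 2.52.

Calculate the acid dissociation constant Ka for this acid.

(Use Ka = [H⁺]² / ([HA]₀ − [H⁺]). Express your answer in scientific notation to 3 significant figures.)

[H⁺] = 10^(−pH) = 10^(−2.52) = 3.020e-03 M. For HA ⇌ H⁺ + A⁻, Ka = [H⁺][A⁻]/[HA] = [H⁺]² / ([HA]₀ − [H⁺]) = (3.020e-03)² / (0.477 − 3.020e-03) = 1.92e-05.

K_a = 1.92e-05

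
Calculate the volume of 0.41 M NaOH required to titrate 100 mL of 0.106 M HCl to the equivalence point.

At equivalence: moles acid = moles base. moles HCl = 0.106 × 100/1000 = 0.0106 mol. V_base = moles / 0.41 × 1000 = 25.9 mL.

V_{base} = 25.9 mL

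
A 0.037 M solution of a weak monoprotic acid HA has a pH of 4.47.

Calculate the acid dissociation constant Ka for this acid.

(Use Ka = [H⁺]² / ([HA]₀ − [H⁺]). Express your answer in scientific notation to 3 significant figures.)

[H⁺] = 10^(−pH) = 10^(−4.47) = 3.388e-05 M. For HA ⇌ H⁺ + A⁻, Ka = [H⁺][A⁻]/[HA] = [H⁺]² / ([HA]₀ − [H⁺]) = (3.388e-05)² / (0.037 − 3.388e-05) = 3.11e-08.

K_a = 3.11e-08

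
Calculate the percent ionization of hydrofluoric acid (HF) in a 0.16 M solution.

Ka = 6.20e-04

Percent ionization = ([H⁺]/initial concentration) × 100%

Using Ka equilibrium: x² + Ka×x - Ka×C = 0. Solving: [H⁺] = 9.6547e-03. Percent = (9.6547e-03/0.16) × 100

Percent ionization = 6.03%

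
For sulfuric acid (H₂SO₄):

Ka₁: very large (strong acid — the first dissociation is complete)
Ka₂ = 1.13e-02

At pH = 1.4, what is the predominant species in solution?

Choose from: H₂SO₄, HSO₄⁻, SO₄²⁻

The first dissociation is complete, so H₂SO₄ itself is never the predominant species in water; pKa₂ = -log(1.13e-02) = 1.95. For a polyprotic acid the predominant species crosses at each pKa: below pKa_n the protonated form dominates, above it the deprotonated form does. At pH = 1.4, the predominant species is HSO₄⁻.

HSO₄⁻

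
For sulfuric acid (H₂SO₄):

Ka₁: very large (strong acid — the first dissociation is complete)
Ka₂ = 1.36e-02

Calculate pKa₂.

pKa₂ = -log(Ka₂) = -log(1.36e-02) = 1.87.

pK_{a2} = 1.87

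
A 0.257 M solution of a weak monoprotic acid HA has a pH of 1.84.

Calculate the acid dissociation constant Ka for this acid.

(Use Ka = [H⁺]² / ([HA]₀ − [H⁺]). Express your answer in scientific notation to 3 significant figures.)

[H⁺] = 10^(−pH) = 10^(−1.84) = 1.445e-02 M. For HA ⇌ H⁺ + A⁻, Ka = [H⁺][A⁻]/[HA] = [H⁺]² / ([HA]₀ − [H⁺]) = (1.445e-02)² / (0.257 − 1.445e-02) = 8.61e-04.

K_a = 8.61e-04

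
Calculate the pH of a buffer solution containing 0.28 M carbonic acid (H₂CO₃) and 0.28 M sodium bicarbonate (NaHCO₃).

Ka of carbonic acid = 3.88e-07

pKa = -log(3.88e-07) = 6.41. pH = pKa + log([A⁻]/[HA]) = 6.41 + log(0.28/0.28)

pH = 6.41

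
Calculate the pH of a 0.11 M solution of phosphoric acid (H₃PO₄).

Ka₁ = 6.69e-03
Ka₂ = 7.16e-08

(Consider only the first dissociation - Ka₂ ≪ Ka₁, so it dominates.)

First dissociation dominates. From Ka₁ = [H⁺][HA⁻]/[H₂A], x² + Ka₁·x − Ka₁·C = 0 with C = 0.11 M and Ka₁ = 6.69e-03. Solving: [H⁺] = (−Ka₁ + √(Ka₁² + 4·Ka₁·C)) / 2 = 2.3988e-02 M. pH = -log(2.3988e-02) = 1.62.

pH = 1.62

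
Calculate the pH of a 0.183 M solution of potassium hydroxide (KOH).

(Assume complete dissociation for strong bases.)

[OH⁻] = 0.183 M for strong base. pOH = -log[OH⁻] = 0.74, pH = 14 - pOH

pH = 13.26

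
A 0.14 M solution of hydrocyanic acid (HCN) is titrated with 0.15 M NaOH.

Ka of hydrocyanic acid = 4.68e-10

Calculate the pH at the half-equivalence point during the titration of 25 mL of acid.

At half-equivalence [HA] = [A⁻], so Henderson-Hasselbalch gives pH = pKa = -log(4.68e-10) = 9.33.

pH = pKa = 9.33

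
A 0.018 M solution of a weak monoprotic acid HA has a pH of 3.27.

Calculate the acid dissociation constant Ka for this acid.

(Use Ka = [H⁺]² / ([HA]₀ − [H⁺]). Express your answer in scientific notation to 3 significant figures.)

[H⁺] = 10^(−pH) = 10^(−3.27) = 5.370e-04 M. For HA ⇌ H⁺ + A⁻, Ka = [H⁺][A⁻]/[HA] = [H⁺]² / ([HA]₀ − [H⁺]) = (5.370e-04)² / (0.018 − 5.370e-04) = 1.65e-05.

K_a = 1.65e-05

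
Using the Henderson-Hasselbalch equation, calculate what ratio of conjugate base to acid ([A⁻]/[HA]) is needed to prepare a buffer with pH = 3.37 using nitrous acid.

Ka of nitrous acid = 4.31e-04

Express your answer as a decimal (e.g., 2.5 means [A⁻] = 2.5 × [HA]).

pKa = -log(4.31e-04) = 3.3655. pH = pKa + log([A⁻]/[HA]), so log([A⁻]/[HA]) = pH − pKa = 3.37 − 3.3655 = 0.0045. [A⁻]/[HA] = 10^(0.0045) = 1.01

[A⁻]/[HA] = 1.01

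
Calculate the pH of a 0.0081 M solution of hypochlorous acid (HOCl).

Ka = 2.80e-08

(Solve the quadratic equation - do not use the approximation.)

x² + Ka×x - Ka×C = 0. Using quadratic formula: [H⁺] = 1.5046e-05

pH = 4.82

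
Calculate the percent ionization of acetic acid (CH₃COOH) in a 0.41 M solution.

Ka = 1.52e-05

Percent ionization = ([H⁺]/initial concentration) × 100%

Using Ka equilibrium: x² + Ka×x - Ka×C = 0. Solving: [H⁺] = 2.4888e-03. Percent = (2.4888e-03/0.41) × 100

Percent ionization = 0.607%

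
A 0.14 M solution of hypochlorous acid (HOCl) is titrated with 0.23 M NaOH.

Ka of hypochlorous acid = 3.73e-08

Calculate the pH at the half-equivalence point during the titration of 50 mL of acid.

At half-equivalence [HA] = [A⁻], so Henderson-Hasselbalch gives pH = pKa = -log(3.73e-08) = 7.43.

pH = pKa = 7.43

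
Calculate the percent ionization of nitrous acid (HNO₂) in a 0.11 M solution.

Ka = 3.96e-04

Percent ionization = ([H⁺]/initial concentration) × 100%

Using Ka equilibrium: x² + Ka×x - Ka×C = 0. Solving: [H⁺] = 6.4050e-03. Percent = (6.4050e-03/0.11) × 100

Percent ionization = 5.82%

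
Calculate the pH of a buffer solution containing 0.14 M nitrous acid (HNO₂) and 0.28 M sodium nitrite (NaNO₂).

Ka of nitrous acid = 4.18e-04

pKa = -log(4.18e-04) = 3.38. pH = pKa + log([A⁻]/[HA]) = 3.38 + log(0.28/0.14)

pH = 3.68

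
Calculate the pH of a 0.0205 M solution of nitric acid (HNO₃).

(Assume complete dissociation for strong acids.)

[H⁺] = 0.0205 M for strong acid. pH = -log[H⁺] = -log(0.0205)

pH = 1.69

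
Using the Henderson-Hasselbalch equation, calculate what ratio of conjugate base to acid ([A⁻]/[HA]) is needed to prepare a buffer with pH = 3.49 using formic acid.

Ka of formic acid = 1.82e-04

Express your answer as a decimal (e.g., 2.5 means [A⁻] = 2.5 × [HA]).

pKa = -log(1.82e-04) = 3.7399. pH = pKa + log([A⁻]/[HA]), so log([A⁻]/[HA]) = pH − pKa = 3.49 − 3.7399 = -0.2499. [A⁻]/[HA] = 10^(-0.2499) = 0.562

[A⁻]/[HA] = 0.562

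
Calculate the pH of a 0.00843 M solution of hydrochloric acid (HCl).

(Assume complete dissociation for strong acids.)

[H⁺] = 0.00843 M for strong acid. pH = -log[H⁺] = -log(0.00843)

pH = 2.07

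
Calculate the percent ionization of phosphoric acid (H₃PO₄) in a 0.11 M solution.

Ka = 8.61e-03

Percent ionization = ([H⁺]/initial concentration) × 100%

Using Ka equilibrium: x² + Ka×x - Ka×C = 0. Solving: [H⁺] = 2.6770e-02. Percent = (2.6770e-02/0.11) × 100

Percent ionization = 24.3%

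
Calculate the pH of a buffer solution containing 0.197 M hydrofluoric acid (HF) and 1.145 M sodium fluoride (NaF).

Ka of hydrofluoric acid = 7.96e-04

pKa = -log(7.96e-04) = 3.10. pH = pKa + log([A⁻]/[HA]) = 3.10 + log(1.145/0.197)

pH = 3.86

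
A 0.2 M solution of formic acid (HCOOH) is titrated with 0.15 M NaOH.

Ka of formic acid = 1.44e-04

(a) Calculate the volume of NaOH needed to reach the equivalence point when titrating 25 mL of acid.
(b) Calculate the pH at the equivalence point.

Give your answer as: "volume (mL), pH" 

moles acid = 0.2 × 25/1000 = 0.005 mol; V_base = moles/0.15 × 1000 = 33.3 mL. At equivalence only the conjugate base is present: [A⁻] = 0.005/0.058 = 8.5714e-02 M. Kb = Kw/Ka = 6.94e-11; [OH⁻] = √(Kb × [A⁻]) = 2.4398e-06; pOH = 5.61; pH = 14 - pOH = 8.39.

V = 33.3 mL, pH = 8.39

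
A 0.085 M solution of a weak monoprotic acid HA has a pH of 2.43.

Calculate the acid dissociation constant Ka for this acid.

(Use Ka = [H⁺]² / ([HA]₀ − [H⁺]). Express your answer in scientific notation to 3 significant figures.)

[H⁺] = 10^(−pH) = 10^(−2.43) = 3.715e-03 M. For HA ⇌ H⁺ + A⁻, Ka = [H⁺][A⁻]/[HA] = [H⁺]² / ([HA]₀ − [H⁺]) = (3.715e-03)² / (0.085 − 3.715e-03) = 1.70e-04.

K_a = 1.70e-04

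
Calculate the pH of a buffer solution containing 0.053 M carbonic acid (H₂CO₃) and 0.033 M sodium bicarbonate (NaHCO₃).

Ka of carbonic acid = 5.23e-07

pKa = -log(5.23e-07) = 6.28. pH = pKa + log([A⁻]/[HA]) = 6.28 + log(0.033/0.053)

pH = 6.08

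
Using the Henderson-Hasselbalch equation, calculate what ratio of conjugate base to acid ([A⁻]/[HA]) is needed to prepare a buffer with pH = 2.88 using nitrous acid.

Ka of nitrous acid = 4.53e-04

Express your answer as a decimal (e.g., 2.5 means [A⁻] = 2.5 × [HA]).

pKa = -log(4.53e-04) = 3.3439. pH = pKa + log([A⁻]/[HA]), so log([A⁻]/[HA]) = pH − pKa = 2.88 − 3.3439 = -0.4639. [A⁻]/[HA] = 10^(-0.4639) = 0.344

[A⁻]/[HA] = 0.344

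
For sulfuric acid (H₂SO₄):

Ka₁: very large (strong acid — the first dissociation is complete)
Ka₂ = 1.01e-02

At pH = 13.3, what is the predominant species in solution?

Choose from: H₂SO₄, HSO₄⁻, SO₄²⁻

The first dissociation is complete, so H₂SO₄ itself is never the predominant species in water; pKa₂ = -log(1.01e-02) = 2.00. For a polyprotic acid the predominant species crosses at each pKa: below pKa_n the protonated form dominates, above it the deprotonated form does. At pH = 13.3, the predominant species is SO₄²⁻.

SO₄²⁻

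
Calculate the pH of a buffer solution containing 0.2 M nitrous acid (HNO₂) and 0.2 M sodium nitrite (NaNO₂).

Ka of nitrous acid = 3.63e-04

pKa = -log(3.63e-04) = 3.44. pH = pKa + log([A⁻]/[HA]) = 3.44 + log(0.2/0.2)

pH = 3.44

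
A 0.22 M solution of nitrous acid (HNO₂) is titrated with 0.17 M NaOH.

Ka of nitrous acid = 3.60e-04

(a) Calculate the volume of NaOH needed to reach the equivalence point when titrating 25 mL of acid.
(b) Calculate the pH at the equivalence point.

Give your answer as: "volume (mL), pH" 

moles acid = 0.22 × 25/1000 = 0.0055 mol; V_base = moles/0.17 × 1000 = 32.4 mL. At equivalence only the conjugate base is present: [A⁻] = 0.0055/0.057 = 9.5897e-02 M. Kb = Kw/Ka = 2.78e-11; [OH⁻] = √(Kb × [A⁻]) = 1.6321e-06; pOH = 5.79; pH = 14 - pOH = 8.21.

V = 32.4 mL, pH = 8.21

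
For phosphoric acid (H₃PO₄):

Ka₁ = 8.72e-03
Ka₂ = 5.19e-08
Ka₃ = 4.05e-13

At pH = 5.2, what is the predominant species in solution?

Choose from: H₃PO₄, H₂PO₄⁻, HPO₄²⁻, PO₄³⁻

pKa₁ = 2.06, pKa₂ = 7.28, pKa₃ = 12.39. For a polyprotic acid the predominant species crosses at each pKa: below pKa_n the protonated form dominates, above it the deprotonated form does. At pH = 5.2, the predominant species is H₂PO₄⁻.

H₂PO₄⁻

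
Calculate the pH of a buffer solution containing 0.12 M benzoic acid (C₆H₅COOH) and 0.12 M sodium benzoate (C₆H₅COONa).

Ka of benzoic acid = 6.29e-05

pKa = -log(6.29e-05) = 4.20. pH = pKa + log([A⁻]/[HA]) = 4.20 + log(0.12/0.12)

pH = 4.20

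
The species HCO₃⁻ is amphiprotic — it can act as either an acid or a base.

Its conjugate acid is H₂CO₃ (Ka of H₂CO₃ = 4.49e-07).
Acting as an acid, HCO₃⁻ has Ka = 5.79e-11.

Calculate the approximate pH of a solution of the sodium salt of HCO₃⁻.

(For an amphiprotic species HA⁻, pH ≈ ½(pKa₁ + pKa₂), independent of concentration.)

pKa₁ = -log(4.49e-07) = 6.35; pKa₂ = -log(5.79e-11) = 10.24. For an amphiprotic species, pH ≈ ½(pKa₁ + pKa₂) = ½(6.35 + 10.24) = 8.29.

pH = 8.29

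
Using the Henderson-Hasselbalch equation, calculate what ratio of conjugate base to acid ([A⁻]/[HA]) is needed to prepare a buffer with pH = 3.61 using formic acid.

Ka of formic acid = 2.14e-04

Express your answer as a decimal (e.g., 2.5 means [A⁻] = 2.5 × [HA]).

pKa = -log(2.14e-04) = 3.6696. pH = pKa + log([A⁻]/[HA]), so log([A⁻]/[HA]) = pH − pKa = 3.61 − 3.6696 = -0.0596. [A⁻]/[HA] = 10^(-0.0596) = 0.872

[A⁻]/[HA] = 0.872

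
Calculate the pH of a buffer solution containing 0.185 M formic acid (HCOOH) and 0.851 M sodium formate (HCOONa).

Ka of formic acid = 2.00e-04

pKa = -log(2.00e-04) = 3.70. pH = pKa + log([A⁻]/[HA]) = 3.70 + log(0.851/0.185)

pH = 4.36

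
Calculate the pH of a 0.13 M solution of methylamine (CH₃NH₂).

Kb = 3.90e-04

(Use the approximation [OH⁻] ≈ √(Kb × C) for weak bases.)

[OH⁻] = √(Kb × C) = √(3.90e-04 × 0.13) = 7.1204e-03. pOH = 2.15, pH = 14 - pOH

pH = 11.85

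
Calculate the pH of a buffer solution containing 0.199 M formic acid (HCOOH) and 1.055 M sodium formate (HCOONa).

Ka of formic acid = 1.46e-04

pKa = -log(1.46e-04) = 3.84. pH = pKa + log([A⁻]/[HA]) = 3.84 + log(1.055/0.199)

pH = 4.56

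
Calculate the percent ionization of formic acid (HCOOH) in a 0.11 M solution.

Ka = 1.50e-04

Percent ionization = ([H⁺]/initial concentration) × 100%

Using Ka equilibrium: x² + Ka×x - Ka×C = 0. Solving: [H⁺] = 3.9877e-03. Percent = (3.9877e-03/0.11) × 100

Percent ionization = 3.63%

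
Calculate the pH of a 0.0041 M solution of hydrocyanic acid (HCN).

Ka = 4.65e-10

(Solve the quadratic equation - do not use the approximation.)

x² + Ka×x - Ka×C = 0. Using quadratic formula: [H⁺] = 1.3805e-06

pH = 5.86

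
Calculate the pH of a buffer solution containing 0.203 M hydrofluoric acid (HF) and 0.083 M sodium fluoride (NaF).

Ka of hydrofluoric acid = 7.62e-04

pKa = -log(7.62e-04) = 3.12. pH = pKa + log([A⁻]/[HA]) = 3.12 + log(0.083/0.203)

pH = 2.73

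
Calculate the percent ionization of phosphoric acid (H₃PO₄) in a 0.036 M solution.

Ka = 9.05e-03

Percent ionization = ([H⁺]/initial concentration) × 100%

Using Ka equilibrium: x² + Ka×x - Ka×C = 0. Solving: [H⁺] = 1.4083e-02. Percent = (1.4083e-02/0.036) × 100

Percent ionization = 39.1%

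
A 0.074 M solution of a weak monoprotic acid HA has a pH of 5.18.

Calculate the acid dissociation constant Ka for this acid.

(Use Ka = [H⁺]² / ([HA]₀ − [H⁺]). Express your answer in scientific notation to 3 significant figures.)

[H⁺] = 10^(−pH) = 10^(−5.18) = 6.607e-06 M. For HA ⇌ H⁺ + A⁻, Ka = [H⁺][A⁻]/[HA] = [H⁺]² / ([HA]₀ − [H⁺]) = (6.607e-06)² / (0.074 − 6.607e-06) = 5.90e-10.

K_a = 5.90e-10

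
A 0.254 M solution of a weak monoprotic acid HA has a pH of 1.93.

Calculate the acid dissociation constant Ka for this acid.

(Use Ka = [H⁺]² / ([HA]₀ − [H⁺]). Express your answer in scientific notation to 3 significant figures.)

[H⁺] = 10^(−pH) = 10^(−1.93) = 1.175e-02 M. For HA ⇌ H⁺ + A⁻, Ka = [H⁺][A⁻]/[HA] = [H⁺]² / ([HA]₀ − [H⁺]) = (1.175e-02)² / (0.254 − 1.175e-02) = 5.70e-04.

K_a = 5.70e-04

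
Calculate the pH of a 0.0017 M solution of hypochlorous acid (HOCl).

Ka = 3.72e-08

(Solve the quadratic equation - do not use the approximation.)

x² + Ka×x - Ka×C = 0. Using quadratic formula: [H⁺] = 7.9338e-06

pH = 5.10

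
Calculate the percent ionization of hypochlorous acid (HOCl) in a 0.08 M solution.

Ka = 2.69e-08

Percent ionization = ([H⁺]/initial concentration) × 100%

Using Ka equilibrium: x² + Ka×x - Ka×C = 0. Solving: [H⁺] = 4.6376e-05. Percent = (4.6376e-05/0.08) × 100

Percent ionization = 0.058%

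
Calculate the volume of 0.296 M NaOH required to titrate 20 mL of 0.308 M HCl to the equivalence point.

At equivalence: moles acid = moles base. moles HCl = 0.308 × 20/1000 = 0.00616 mol. V_base = moles / 0.296 × 1000 = 20.8 mL.

V_{base} = 20.8 mL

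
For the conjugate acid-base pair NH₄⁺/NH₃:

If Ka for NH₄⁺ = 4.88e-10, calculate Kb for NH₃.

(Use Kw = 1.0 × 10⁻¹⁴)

For a conjugate pair Ka × Kb = Kw, so Kb = Kw/Ka = 1.0 × 10⁻¹⁴ / 4.88e-10 = 2.05e-05.

K_b = 2.05e-05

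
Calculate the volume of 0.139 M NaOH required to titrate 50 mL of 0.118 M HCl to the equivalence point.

At equivalence: moles acid = moles base. moles HCl = 0.118 × 50/1000 = 0.0059 mol. V_base = moles / 0.139 × 1000 = 42.4 mL.

V_{base} = 42.4 mL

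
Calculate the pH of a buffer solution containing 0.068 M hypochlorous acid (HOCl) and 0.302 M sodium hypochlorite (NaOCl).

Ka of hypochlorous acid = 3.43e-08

pKa = -log(3.43e-08) = 7.46. pH = pKa + log([A⁻]/[HA]) = 7.46 + log(0.302/0.068)

pH = 8.11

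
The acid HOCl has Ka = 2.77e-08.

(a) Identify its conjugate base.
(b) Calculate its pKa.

(a) The conjugate base is formed by removing one H⁺ from HOCl, giving OCl⁻. (b) pKa = -log(Ka) = -log(2.77e-08) = 7.56.

Conjugate base: OCl⁻; pK_a = 7.56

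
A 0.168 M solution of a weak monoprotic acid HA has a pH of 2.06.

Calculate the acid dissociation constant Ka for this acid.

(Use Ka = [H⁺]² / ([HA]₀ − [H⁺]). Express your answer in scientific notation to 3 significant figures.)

[H⁺] = 10^(−pH) = 10^(−2.06) = 8.710e-03 M. For HA ⇌ H⁺ + A⁻, Ka = [H⁺][A⁻]/[HA] = [H⁺]² / ([HA]₀ − [H⁺]) = (8.710e-03)² / (0.168 − 8.710e-03) = 4.76e-04.

K_a = 4.76e-04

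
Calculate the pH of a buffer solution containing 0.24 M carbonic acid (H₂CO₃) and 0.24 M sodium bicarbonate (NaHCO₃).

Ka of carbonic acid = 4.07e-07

pKa = -log(4.07e-07) = 6.39. pH = pKa + log([A⁻]/[HA]) = 6.39 + log(0.24/0.24)

pH = 6.39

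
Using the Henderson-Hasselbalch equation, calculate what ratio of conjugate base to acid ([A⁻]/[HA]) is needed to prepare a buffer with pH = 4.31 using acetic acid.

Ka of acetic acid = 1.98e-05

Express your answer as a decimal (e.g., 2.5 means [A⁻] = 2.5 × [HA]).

pKa = -log(1.98e-05) = 4.7033. pH = pKa + log([A⁻]/[HA]), so log([A⁻]/[HA]) = pH − pKa = 4.31 − 4.7033 = -0.3933. [A⁻]/[HA] = 10^(-0.3933) = 0.404

[A⁻]/[HA] = 0.404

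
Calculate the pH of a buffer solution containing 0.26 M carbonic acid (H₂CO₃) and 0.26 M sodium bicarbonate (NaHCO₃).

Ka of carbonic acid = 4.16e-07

pKa = -log(4.16e-07) = 6.38. pH = pKa + log([A⁻]/[HA]) = 6.38 + log(0.26/0.26)

pH = 6.38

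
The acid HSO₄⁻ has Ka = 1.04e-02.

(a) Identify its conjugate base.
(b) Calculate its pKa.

(a) The conjugate base is formed by removing one H⁺ from HSO₄⁻, giving SO₄²⁻. (b) pKa = -log(Ka) = -log(1.04e-02) = 1.98.

Conjugate base: SO₄²⁻; pK_a = 1.98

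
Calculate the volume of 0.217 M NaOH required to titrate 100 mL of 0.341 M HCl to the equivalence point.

At equivalence: moles acid = moles base. moles HCl = 0.341 × 100/1000 = 0.0341 mol. V_base = moles / 0.217 × 1000 = 157.1 mL.

V_{base} = 157.1 mL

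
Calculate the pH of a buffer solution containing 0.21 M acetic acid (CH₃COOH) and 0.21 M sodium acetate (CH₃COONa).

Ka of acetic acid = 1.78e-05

pKa = -log(1.78e-05) = 4.75. pH = pKa + log([A⁻]/[HA]) = 4.75 + log(0.21/0.21)

pH = 4.75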